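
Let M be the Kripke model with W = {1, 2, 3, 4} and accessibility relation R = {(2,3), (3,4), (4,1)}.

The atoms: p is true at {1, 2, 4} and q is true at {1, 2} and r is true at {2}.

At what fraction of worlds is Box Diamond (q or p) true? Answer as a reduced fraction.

3/4

1: no successors, so Box Diamond (q or p) holds vacuously. ✓
2: successors {3}; Diamond (q or p) there: 3:T. ✓
3: successors {4}; Diamond (q or p) there: 4:T. ✓
4: successors {1}; Diamond (q or p) there: 1:F. ✗
That's 3 of 4 worlds, so 3/4.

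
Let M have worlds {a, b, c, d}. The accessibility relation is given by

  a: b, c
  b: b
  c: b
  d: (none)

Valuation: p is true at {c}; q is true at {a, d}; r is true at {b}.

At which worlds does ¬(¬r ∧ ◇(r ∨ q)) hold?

{b, d}

a: ¬r ∧ ◇(r ∨ q) is T. ✗
b: ¬r ∧ ◇(r ∨ q) is F. ✓
c: ¬r ∧ ◇(r ∨ q) is T. ✗
d: ¬r ∧ ◇(r ∨ q) is F. ✓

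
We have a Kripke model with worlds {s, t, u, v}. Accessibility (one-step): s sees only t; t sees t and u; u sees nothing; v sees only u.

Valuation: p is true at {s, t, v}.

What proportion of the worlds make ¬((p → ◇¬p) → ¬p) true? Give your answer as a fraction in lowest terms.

1/2

s: (p → ◇¬p) → ¬p is T. ✗
t: (p → ◇¬p) → ¬p is F. ✓
u: (p → ◇¬p) → ¬p is T. ✗
v: (p → ◇¬p) → ¬p is F. ✓
That's 2 of 4 worlds, so 2/4 = 1/2.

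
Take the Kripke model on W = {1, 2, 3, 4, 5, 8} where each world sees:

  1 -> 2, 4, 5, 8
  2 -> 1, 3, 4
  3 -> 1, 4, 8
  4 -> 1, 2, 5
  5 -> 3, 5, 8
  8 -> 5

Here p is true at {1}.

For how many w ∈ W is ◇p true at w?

3

1: successors {2, 4, 5, 8}; p there: 2:F, 4:F, 5:F, 8:F. ✗
2: successors {1, 3, 4}; p there: 1:T, 3:F, 4:F. ✓
3: successors {1, 4, 8}; p there: 1:T, 4:F, 8:F. ✓
4: successors {1, 2, 5}; p there: 1:T, 2:F, 5:F. ✓
5: successors {3, 5, 8}; p there: 3:F, 5:F, 8:F. ✗
8: successors {5}; p there: 5:F. ✗
Satisfying worlds: {2, 3, 4}.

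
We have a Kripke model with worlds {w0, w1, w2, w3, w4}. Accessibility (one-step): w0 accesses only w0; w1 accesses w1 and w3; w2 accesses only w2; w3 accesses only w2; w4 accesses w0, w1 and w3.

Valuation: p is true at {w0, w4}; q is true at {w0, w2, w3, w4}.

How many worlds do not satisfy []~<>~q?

w0: successors {w0}; ~<>~q there: w0:T. ✓
w1: successors {w1, w3}; ~<>~q there: w1:F, w3:T. ✗
w2: successors {w2}; ~<>~q there: w2:T. ✓
w3: successors {w2}; ~<>~q there: w2:T. ✓
w4: successors {w0, w1, w3}; ~<>~q there: w0:T, w1:F, w3:T. ✗
Satisfying worlds: {w0, w2, w3}.
So []~<>~q fails at the other 2 worlds.

2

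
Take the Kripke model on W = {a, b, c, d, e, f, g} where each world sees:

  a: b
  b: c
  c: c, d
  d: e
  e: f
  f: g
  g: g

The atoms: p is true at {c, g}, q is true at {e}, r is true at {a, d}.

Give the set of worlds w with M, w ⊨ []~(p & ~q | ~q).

{d}

a: successors {b}; ~(p & ~q | ~q) there: b:F. ✗
b: successors {c}; ~(p & ~q | ~q) there: c:F. ✗
c: successors {c, d}; ~(p & ~q | ~q) there: c:F, d:F. ✗
d: successors {e}; ~(p & ~q | ~q) there: e:T. ✓
e: successors {f}; ~(p & ~q | ~q) there: f:F. ✗
f: successors {g}; ~(p & ~q | ~q) there: g:F. ✗
g: successors {g}; ~(p & ~q | ~q) there: g:F. ✗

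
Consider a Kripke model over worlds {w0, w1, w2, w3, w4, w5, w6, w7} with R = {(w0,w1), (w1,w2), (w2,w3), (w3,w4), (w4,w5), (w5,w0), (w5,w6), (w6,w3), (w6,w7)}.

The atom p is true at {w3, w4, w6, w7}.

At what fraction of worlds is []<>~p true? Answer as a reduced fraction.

w0: successors {w1}; <>~p there: w1:T. ✓
w1: successors {w2}; <>~p there: w2:F. ✗
w2: successors {w3}; <>~p there: w3:F. ✗
w3: successors {w4}; <>~p there: w4:T. ✓
w4: successors {w5}; <>~p there: w5:T. ✓
w5: successors {w0, w6}; <>~p there: w0:T, w6:F. ✗
w6: successors {w3, w7}; <>~p there: w3:F, w7:F. ✗
w7: no successors, so []<>~p holds vacuously. ✓
That's 4 of 8 worlds, so 4/8 = 1/2.

1/2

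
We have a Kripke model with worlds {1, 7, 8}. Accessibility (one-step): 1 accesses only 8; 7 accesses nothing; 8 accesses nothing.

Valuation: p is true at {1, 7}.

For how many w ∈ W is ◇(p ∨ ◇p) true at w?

0

1: successors {8}; p ∨ ◇p there: 8:F. ✗
7: no successors, so ◇(p ∨ ◇p) fails. ✗
8: no successors, so ◇(p ∨ ◇p) fails. ✗
Satisfying worlds: ∅.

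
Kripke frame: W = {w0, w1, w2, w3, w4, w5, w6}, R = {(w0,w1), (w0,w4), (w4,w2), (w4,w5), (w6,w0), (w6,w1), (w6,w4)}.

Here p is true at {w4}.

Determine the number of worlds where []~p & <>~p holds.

w0: []~p is F, <>~p is T. ✗
w1: []~p is T, <>~p is F. ✗
w2: []~p is T, <>~p is F. ✗
w3: []~p is T, <>~p is F. ✗
w4: []~p is T, <>~p is T. ✓
w5: []~p is T, <>~p is F. ✗
w6: []~p is F, <>~p is T. ✗
Satisfying worlds: {w4}.

1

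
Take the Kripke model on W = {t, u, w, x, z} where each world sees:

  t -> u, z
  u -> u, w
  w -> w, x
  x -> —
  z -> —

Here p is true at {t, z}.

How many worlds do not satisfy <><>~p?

t: successors {u, z}; <>~p there: u:T, z:F. ✓
u: successors {u, w}; <>~p there: u:T, w:T. ✓
w: successors {w, x}; <>~p there: w:T, x:F. ✓
x: no successors, so <><>~p fails. ✗
z: no successors, so <><>~p fails. ✗
Satisfying worlds: {t, u, w}.
So <><>~p fails at the other 2 worlds.

2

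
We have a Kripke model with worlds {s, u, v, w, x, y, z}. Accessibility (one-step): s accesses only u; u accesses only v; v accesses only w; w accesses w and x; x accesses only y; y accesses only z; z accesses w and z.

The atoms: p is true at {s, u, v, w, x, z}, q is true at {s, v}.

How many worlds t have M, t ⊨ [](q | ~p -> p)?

6

s: successors {u}; q | ~p -> p there: u:T. ✓
u: successors {v}; q | ~p -> p there: v:T. ✓
v: successors {w}; q | ~p -> p there: w:T. ✓
w: successors {w, x}; q | ~p -> p there: w:T, x:T. ✓
x: successors {y}; q | ~p -> p there: y:F. ✗
y: successors {z}; q | ~p -> p there: z:T. ✓
z: successors {w, z}; q | ~p -> p there: w:T, z:T. ✓
Satisfying worlds: {s, u, v, w, y, z}.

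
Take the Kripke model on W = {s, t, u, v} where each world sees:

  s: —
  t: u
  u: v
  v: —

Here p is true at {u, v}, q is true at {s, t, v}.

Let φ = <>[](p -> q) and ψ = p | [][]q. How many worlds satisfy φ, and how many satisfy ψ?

2 and 4

For <>[](p -> q):
s: no successors, so <>[](p -> q) fails. ✗
t: successors {u}; [](p -> q) there: u:T. ✓
u: successors {v}; [](p -> q) there: v:T. ✓
v: no successors, so <>[](p -> q) fails. ✗
— 2 worlds.
For p | [][]q:
s: p is F, [][]q is T. ✓
t: p is F, [][]q is T. ✓
u: p is T, [][]q is T. ✓
v: p is T, [][]q is T. ✓
— 4 worlds.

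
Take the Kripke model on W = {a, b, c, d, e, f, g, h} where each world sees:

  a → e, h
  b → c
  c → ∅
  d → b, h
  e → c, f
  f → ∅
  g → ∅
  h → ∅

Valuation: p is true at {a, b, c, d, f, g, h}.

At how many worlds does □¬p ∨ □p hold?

7

a: □¬p is F, □p is F. ✗
b: □¬p is F, □p is T. ✓
c: □¬p is T, □p is T. ✓
d: □¬p is F, □p is T. ✓
e: □¬p is F, □p is T. ✓
f: □¬p is T, □p is T. ✓
g: □¬p is T, □p is T. ✓
h: □¬p is T, □p is T. ✓
Satisfying worlds: {b, c, d, e, f, g, h}.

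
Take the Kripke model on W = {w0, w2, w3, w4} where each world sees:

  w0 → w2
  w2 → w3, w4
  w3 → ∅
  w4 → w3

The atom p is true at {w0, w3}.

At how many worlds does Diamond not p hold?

w0: successors {w2}; not p there: w2:T. ✓
w2: successors {w3, w4}; not p there: w3:F, w4:T. ✓
w3: no successors, so Diamond not p fails. ✗
w4: successors {w3}; not p there: w3:F. ✗
Satisfying worlds: {w0, w2}.

2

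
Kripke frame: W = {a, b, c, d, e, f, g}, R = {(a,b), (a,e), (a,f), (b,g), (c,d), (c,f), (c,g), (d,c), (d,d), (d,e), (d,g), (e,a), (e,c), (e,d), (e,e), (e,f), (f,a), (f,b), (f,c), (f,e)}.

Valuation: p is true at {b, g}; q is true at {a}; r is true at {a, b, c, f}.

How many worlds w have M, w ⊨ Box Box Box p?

a: successors {b, e, f}; Box Box p there: b:T, e:F, f:F. ✗
b: successors {g}; Box Box p there: g:T. ✓
c: successors {d, f, g}; Box Box p there: d:F, f:F, g:T. ✗
d: successors {c, d, e, g}; Box Box p there: c:F, d:F, e:F, g:T. ✗
e: successors {a, c, d, e, f}; Box Box p there: a:F, c:F, d:F, e:F, f:F. ✗
f: successors {a, b, c, e}; Box Box p there: a:F, b:T, c:F, e:F. ✗
g: no successors, so Box Box Box p holds vacuously. ✓
Satisfying worlds: {b, g}.

2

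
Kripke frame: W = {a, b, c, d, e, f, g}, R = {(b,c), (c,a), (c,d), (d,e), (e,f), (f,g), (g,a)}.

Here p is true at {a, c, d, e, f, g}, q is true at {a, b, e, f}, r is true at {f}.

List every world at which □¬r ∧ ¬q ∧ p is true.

{c, d, g}

a: □¬r ∧ ¬q is F, p is T. ✗
b: □¬r ∧ ¬q is F, p is F. ✗
c: □¬r ∧ ¬q is T, p is T. ✓
d: □¬r ∧ ¬q is T, p is T. ✓
e: □¬r ∧ ¬q is F, p is T. ✗
f: □¬r ∧ ¬q is F, p is T. ✗
g: □¬r ∧ ¬q is T, p is T. ✓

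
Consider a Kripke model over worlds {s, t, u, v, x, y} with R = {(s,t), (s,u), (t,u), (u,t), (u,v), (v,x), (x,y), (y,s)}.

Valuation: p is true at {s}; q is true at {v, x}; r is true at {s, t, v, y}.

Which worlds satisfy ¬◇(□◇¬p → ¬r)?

{u, x, y}

s: ◇(□◇¬p → ¬r) is T. ✗
t: ◇(□◇¬p → ¬r) is T. ✗
u: ◇(□◇¬p → ¬r) is F. ✓
v: ◇(□◇¬p → ¬r) is T. ✗
x: ◇(□◇¬p → ¬r) is F. ✓
y: ◇(□◇¬p → ¬r) is F. ✓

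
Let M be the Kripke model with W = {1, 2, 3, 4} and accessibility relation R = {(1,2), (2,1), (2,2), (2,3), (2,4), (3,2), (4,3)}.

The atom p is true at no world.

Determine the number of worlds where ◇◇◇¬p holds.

1: successors {2}; ◇◇¬p there: 2:T. ✓
2: successors {1, 2, 3, 4}; ◇◇¬p there: 1:T, 2:T, 3:T, 4:T. ✓
3: successors {2}; ◇◇¬p there: 2:T. ✓
4: successors {3}; ◇◇¬p there: 3:T. ✓
Satisfying worlds: {1, 2, 3, 4}.

4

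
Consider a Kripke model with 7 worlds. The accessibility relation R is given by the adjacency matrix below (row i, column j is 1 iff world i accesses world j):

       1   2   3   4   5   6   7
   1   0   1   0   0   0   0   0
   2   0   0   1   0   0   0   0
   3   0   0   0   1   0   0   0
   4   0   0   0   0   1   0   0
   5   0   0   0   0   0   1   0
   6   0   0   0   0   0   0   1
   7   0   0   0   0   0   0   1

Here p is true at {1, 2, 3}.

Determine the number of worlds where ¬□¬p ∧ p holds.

2

1: ¬□¬p is T, p is T. ✓
2: ¬□¬p is T, p is T. ✓
3: ¬□¬p is F, p is T. ✗
4: ¬□¬p is F, p is F. ✗
5: ¬□¬p is F, p is F. ✗
6: ¬□¬p is F, p is F. ✗
7: ¬□¬p is F, p is F. ✗
Satisfying worlds: {1, 2}.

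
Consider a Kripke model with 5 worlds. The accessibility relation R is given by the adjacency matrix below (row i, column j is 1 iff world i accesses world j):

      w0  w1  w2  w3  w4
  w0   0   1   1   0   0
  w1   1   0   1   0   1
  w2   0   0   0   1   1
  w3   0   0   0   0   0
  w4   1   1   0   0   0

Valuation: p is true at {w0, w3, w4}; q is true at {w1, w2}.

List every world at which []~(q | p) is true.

w0: successors {w1, w2}; ~(q | p) there: w1:F, w2:F. ✗
w1: successors {w0, w2, w4}; ~(q | p) there: w0:F, w2:F, w4:F. ✗
w2: successors {w3, w4}; ~(q | p) there: w3:F, w4:F. ✗
w3: no successors, so []~(q | p) holds vacuously. ✓
w4: successors {w0, w1}; ~(q | p) there: w0:F, w1:F. ✗

{w3}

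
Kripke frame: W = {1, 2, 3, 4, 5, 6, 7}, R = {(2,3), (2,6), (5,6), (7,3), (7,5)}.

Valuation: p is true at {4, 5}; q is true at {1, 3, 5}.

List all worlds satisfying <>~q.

1: no successors, so <>~q fails. ✗
2: successors {3, 6}; ~q there: 3:F, 6:T. ✓
3: no successors, so <>~q fails. ✗
4: no successors, so <>~q fails. ✗
5: successors {6}; ~q there: 6:T. ✓
6: no successors, so <>~q fails. ✗
7: successors {3, 5}; ~q there: 3:F, 5:F. ✗

{2, 5}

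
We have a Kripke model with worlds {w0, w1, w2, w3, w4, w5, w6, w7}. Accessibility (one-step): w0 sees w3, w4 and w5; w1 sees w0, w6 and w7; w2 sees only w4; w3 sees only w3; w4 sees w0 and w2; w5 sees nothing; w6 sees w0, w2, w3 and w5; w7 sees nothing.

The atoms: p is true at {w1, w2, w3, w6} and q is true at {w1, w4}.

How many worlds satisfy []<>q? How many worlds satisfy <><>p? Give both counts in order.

For []<>q:
w0: successors {w3, w4, w5}; <>q there: w3:F, w4:F, w5:F. ✗
w1: successors {w0, w6, w7}; <>q there: w0:T, w6:F, w7:F. ✗
w2: successors {w4}; <>q there: w4:F. ✗
w3: successors {w3}; <>q there: w3:F. ✗
w4: successors {w0, w2}; <>q there: w0:T, w2:T. ✓
w5: no successors, so []<>q holds vacuously. ✓
w6: successors {w0, w2, w3, w5}; <>q there: w0:T, w2:T, w3:F, w5:F. ✗
w7: no successors, so []<>q holds vacuously. ✓
— 3 worlds.
For <><>p:
w0: successors {w3, w4, w5}; <>p there: w3:T, w4:T, w5:F. ✓
w1: successors {w0, w6, w7}; <>p there: w0:T, w6:T, w7:F. ✓
w2: successors {w4}; <>p there: w4:T. ✓
w3: successors {w3}; <>p there: w3:T. ✓
w4: successors {w0, w2}; <>p there: w0:T, w2:F. ✓
w5: no successors, so <><>p fails. ✗
w6: successors {w0, w2, w3, w5}; <>p there: w0:T, w2:F, w3:T, w5:F. ✓
w7: no successors, so <><>p fails. ✗
— 6 worlds.

3 and 6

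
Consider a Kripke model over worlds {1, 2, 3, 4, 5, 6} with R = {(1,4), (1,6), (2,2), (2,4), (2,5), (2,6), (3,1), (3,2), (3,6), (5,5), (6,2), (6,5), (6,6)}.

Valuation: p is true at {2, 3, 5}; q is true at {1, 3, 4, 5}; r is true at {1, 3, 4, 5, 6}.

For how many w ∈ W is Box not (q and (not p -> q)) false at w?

1: successors {4, 6}; not (q and (not p -> q)) there: 4:F, 6:T. ✗
2: successors {2, 4, 5, 6}; not (q and (not p -> q)) there: 2:T, 4:F, 5:F, 6:T. ✗
3: successors {1, 2, 6}; not (q and (not p -> q)) there: 1:F, 2:T, 6:T. ✗
4: no successors, so Box not (q and (not p -> q)) holds vacuously. ✓
5: successors {5}; not (q and (not p -> q)) there: 5:F. ✗
6: successors {2, 5, 6}; not (q and (not p -> q)) there: 2:T, 5:F, 6:T. ✗
Satisfying worlds: {4}.
So Box not (q and (not p -> q)) fails at the other 5 worlds.

5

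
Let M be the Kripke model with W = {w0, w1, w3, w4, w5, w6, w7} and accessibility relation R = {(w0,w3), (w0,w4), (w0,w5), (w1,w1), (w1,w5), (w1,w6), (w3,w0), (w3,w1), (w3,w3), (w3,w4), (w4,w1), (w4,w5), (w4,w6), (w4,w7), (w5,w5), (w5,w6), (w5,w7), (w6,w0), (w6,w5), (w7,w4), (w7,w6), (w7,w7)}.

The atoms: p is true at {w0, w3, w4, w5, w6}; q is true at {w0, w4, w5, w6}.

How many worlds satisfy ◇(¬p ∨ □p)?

w0: successors {w3, w4, w5}; ¬p ∨ □p there: w3:F, w4:F, w5:F. ✗
w1: successors {w1, w5, w6}; ¬p ∨ □p there: w1:T, w5:F, w6:T. ✓
w3: successors {w0, w1, w3, w4}; ¬p ∨ □p there: w0:T, w1:T, w3:F, w4:F. ✓
w4: successors {w1, w5, w6, w7}; ¬p ∨ □p there: w1:T, w5:F, w6:T, w7:T. ✓
w5: successors {w5, w6, w7}; ¬p ∨ □p there: w5:F, w6:T, w7:T. ✓
w6: successors {w0, w5}; ¬p ∨ □p there: w0:T, w5:F. ✓
w7: successors {w4, w6, w7}; ¬p ∨ □p there: w4:F, w6:T, w7:T. ✓
Satisfying worlds: {w1, w3, w4, w5, w6, w7}.

6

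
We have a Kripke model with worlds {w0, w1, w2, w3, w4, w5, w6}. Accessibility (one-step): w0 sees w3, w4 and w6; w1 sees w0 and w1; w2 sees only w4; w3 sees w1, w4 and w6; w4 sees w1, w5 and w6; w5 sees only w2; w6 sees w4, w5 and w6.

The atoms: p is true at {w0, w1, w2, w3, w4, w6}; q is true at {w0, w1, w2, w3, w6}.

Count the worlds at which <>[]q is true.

4

w0: successors {w3, w4, w6}; []q there: w3:F, w4:F, w6:F. ✗
w1: successors {w0, w1}; []q there: w0:F, w1:T. ✓
w2: successors {w4}; []q there: w4:F. ✗
w3: successors {w1, w4, w6}; []q there: w1:T, w4:F, w6:F. ✓
w4: successors {w1, w5, w6}; []q there: w1:T, w5:T, w6:F. ✓
w5: successors {w2}; []q there: w2:F. ✗
w6: successors {w4, w5, w6}; []q there: w4:F, w5:T, w6:F. ✓
Satisfying worlds: {w1, w3, w4, w6}.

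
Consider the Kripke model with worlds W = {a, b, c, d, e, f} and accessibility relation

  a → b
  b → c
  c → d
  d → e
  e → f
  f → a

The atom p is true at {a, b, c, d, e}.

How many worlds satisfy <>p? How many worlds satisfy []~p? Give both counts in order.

For <>p:
a: successors {b}; p there: b:T. ✓
b: successors {c}; p there: c:T. ✓
c: successors {d}; p there: d:T. ✓
d: successors {e}; p there: e:T. ✓
e: successors {f}; p there: f:F. ✗
f: successors {a}; p there: a:T. ✓
— 5 worlds.
For []~p:
a: successors {b}; ~p there: b:F. ✗
b: successors {c}; ~p there: c:F. ✗
c: successors {d}; ~p there: d:F. ✗
d: successors {e}; ~p there: e:F. ✗
e: successors {f}; ~p there: f:T. ✓
f: successors {a}; ~p there: a:F. ✗
— 1 world.

5 and 1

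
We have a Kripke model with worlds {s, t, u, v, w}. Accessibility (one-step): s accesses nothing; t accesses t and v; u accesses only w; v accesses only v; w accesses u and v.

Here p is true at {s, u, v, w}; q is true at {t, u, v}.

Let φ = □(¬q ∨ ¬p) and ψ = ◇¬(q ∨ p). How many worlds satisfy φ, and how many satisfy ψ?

For □(¬q ∨ ¬p):
s: no successors, so □(¬q ∨ ¬p) holds vacuously. ✓
t: successors {t, v}; ¬q ∨ ¬p there: t:T, v:F. ✗
u: successors {w}; ¬q ∨ ¬p there: w:T. ✓
v: successors {v}; ¬q ∨ ¬p there: v:F. ✗
w: successors {u, v}; ¬q ∨ ¬p there: u:F, v:F. ✗
— 2 worlds.
For ◇¬(q ∨ p):
s: no successors, so ◇¬(q ∨ p) fails. ✗
t: successors {t, v}; ¬(q ∨ p) there: t:F, v:F. ✗
u: successors {w}; ¬(q ∨ p) there: w:F. ✗
v: successors {v}; ¬(q ∨ p) there: v:F. ✗
w: successors {u, v}; ¬(q ∨ p) there: u:F, v:F. ✗
— 0 worlds.

2 and 0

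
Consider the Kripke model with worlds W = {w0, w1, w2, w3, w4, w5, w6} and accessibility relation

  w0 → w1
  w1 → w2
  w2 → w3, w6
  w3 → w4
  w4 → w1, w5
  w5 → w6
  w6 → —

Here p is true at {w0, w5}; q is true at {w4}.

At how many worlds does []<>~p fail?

2

w0: successors {w1}; <>~p there: w1:T. ✓
w1: successors {w2}; <>~p there: w2:T. ✓
w2: successors {w3, w6}; <>~p there: w3:T, w6:F. ✗
w3: successors {w4}; <>~p there: w4:T. ✓
w4: successors {w1, w5}; <>~p there: w1:T, w5:T. ✓
w5: successors {w6}; <>~p there: w6:F. ✗
w6: no successors, so []<>~p holds vacuously. ✓
Satisfying worlds: {w0, w1, w3, w4, w6}.
So []<>~p fails at the other 2 worlds.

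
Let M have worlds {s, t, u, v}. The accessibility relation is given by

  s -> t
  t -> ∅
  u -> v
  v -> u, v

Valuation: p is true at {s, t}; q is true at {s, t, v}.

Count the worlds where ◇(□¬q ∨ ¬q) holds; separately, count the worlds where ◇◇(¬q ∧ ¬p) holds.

For ◇(□¬q ∨ ¬q):
s: successors {t}; □¬q ∨ ¬q there: t:T. ✓
t: no successors, so ◇(□¬q ∨ ¬q) fails. ✗
u: successors {v}; □¬q ∨ ¬q there: v:F. ✗
v: successors {u, v}; □¬q ∨ ¬q there: u:T, v:F. ✓
— 2 worlds.
For ◇◇(¬q ∧ ¬p):
s: successors {t}; ◇(¬q ∧ ¬p) there: t:F. ✗
t: no successors, so ◇◇(¬q ∧ ¬p) fails. ✗
u: successors {v}; ◇(¬q ∧ ¬p) there: v:T. ✓
v: successors {u, v}; ◇(¬q ∧ ¬p) there: u:F, v:T. ✓
— 2 worlds.

2 and 2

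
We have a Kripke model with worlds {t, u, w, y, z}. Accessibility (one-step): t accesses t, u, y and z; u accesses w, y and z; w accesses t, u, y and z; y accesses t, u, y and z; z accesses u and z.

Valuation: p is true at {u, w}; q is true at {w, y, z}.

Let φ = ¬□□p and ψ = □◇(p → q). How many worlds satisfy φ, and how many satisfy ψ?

For ¬□□p:
t: □□p is F. ✓
u: □□p is F. ✓
w: □□p is F. ✓
y: □□p is F. ✓
z: □□p is F. ✓
— 5 worlds.
For □◇(p → q):
t: successors {t, u, y, z}; ◇(p → q) there: t:T, u:T, y:T, z:T. ✓
u: successors {w, y, z}; ◇(p → q) there: w:T, y:T, z:T. ✓
w: successors {t, u, y, z}; ◇(p → q) there: t:T, u:T, y:T, z:T. ✓
y: successors {t, u, y, z}; ◇(p → q) there: t:T, u:T, y:T, z:T. ✓
z: successors {u, z}; ◇(p → q) there: u:T, z:T. ✓
— 5 worlds.

5 and 5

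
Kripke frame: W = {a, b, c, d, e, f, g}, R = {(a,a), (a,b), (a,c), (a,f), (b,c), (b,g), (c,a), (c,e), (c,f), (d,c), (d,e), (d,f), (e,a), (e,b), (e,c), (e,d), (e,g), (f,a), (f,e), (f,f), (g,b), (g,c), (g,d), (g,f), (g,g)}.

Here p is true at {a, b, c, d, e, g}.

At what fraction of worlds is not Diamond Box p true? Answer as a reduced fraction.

1/7

a: Diamond Box p is T. ✗
b: Diamond Box p is F. ✓
c: Diamond Box p is T. ✗
d: Diamond Box p is T. ✗
e: Diamond Box p is T. ✗
f: Diamond Box p is T. ✗
g: Diamond Box p is T. ✗
That's 1 of 7 worlds, so 1/7.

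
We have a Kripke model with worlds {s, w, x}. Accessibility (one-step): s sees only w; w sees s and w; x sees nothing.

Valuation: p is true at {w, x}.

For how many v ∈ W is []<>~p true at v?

s: successors {w}; <>~p there: w:T. ✓
w: successors {s, w}; <>~p there: s:F, w:T. ✗
x: no successors, so []<>~p holds vacuously. ✓
Satisfying worlds: {s, x}.

2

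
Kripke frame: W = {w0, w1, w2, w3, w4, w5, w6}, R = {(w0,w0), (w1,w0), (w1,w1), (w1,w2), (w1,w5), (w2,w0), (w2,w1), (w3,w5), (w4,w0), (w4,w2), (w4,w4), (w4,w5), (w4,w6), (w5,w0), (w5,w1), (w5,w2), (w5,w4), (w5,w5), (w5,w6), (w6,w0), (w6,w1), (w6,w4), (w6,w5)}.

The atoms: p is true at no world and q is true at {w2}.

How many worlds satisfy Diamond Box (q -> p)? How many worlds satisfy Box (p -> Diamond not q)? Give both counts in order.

6 and 7

For Diamond Box (q -> p):
w0: successors {w0}; Box (q -> p) there: w0:T. ✓
w1: successors {w0, w1, w2, w5}; Box (q -> p) there: w0:T, w1:F, w2:T, w5:F. ✓
w2: successors {w0, w1}; Box (q -> p) there: w0:T, w1:F. ✓
w3: successors {w5}; Box (q -> p) there: w5:F. ✗
w4: successors {w0, w2, w4, w5, w6}; Box (q -> p) there: w0:T, w2:T, w4:F, w5:F, w6:T. ✓
w5: successors {w0, w1, w2, w4, w5, w6}; Box (q -> p) there: w0:T, w1:F, w2:T, w4:F, w5:F, w6:T. ✓
w6: successors {w0, w1, w4, w5}; Box (q -> p) there: w0:T, w1:F, w4:F, w5:F. ✓
— 6 worlds.
For Box (p -> Diamond not q):
w0: successors {w0}; p -> Diamond not q there: w0:T. ✓
w1: successors {w0, w1, w2, w5}; p -> Diamond not q there: w0:T, w1:T, w2:T, w5:T. ✓
w2: successors {w0, w1}; p -> Diamond not q there: w0:T, w1:T. ✓
w3: successors {w5}; p -> Diamond not q there: w5:T. ✓
w4: successors {w0, w2, w4, w5, w6}; p -> Diamond not q there: w0:T, w2:T, w4:T, w5:T, w6:T. ✓
w5: successors {w0, w1, w2, w4, w5, w6}; p -> Diamond not q there: w0:T, w1:T, w2:T, w4:T, w5:T, w6:T. ✓
w6: successors {w0, w1, w4, w5}; p -> Diamond not q there: w0:T, w1:T, w4:T, w5:T. ✓
— 7 worlds.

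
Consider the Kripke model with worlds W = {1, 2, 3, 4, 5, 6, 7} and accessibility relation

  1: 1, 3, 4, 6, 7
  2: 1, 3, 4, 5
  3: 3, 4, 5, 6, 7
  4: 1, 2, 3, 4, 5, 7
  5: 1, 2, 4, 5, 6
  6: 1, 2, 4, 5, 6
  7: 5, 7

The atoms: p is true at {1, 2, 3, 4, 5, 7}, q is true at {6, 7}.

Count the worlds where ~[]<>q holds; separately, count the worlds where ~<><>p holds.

3 and 0

For ~[]<>q:
1: []<>q is T. ✗
2: []<>q is T. ✗
3: []<>q is T. ✗
4: []<>q is F. ✓
5: []<>q is F. ✓
6: []<>q is F. ✓
7: []<>q is T. ✗
— 3 worlds.
For ~<><>p:
1: <><>p is T. ✗
2: <><>p is T. ✗
3: <><>p is T. ✗
4: <><>p is T. ✗
5: <><>p is T. ✗
6: <><>p is T. ✗
7: <><>p is T. ✗
— 0 worlds.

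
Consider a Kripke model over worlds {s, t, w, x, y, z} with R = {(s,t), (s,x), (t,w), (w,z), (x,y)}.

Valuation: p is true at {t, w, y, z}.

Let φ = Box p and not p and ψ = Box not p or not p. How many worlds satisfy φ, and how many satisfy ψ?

1 and 4

For Box p and not p:
s: Box p is F, not p is T. ✗
t: Box p is T, not p is F. ✗
w: Box p is T, not p is F. ✗
x: Box p is T, not p is T. ✓
y: Box p is T, not p is F. ✗
z: Box p is T, not p is F. ✗
— 1 world.
For Box not p or not p:
s: Box not p is F, not p is T. ✓
t: Box not p is F, not p is F. ✗
w: Box not p is F, not p is F. ✗
x: Box not p is F, not p is T. ✓
y: Box not p is T, not p is F. ✓
z: Box not p is T, not p is F. ✓
— 4 worlds.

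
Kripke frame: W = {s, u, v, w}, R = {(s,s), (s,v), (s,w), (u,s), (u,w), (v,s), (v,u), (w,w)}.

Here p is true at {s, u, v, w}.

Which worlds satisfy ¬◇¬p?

s: ◇¬p is F. ✓
u: ◇¬p is F. ✓
v: ◇¬p is F. ✓
w: ◇¬p is F. ✓

{s, u, v, w}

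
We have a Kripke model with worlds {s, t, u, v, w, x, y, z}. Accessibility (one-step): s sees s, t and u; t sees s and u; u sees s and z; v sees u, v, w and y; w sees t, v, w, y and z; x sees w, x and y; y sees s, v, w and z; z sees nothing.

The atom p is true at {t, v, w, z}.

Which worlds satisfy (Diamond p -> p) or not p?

{s, t, u, v, w, x, y, z}

s: Diamond p -> p is F, not p is T. ✓
t: Diamond p -> p is T, not p is F. ✓
u: Diamond p -> p is F, not p is T. ✓
v: Diamond p -> p is T, not p is F. ✓
w: Diamond p -> p is T, not p is F. ✓
x: Diamond p -> p is F, not p is T. ✓
y: Diamond p -> p is F, not p is T. ✓
z: Diamond p -> p is T, not p is F. ✓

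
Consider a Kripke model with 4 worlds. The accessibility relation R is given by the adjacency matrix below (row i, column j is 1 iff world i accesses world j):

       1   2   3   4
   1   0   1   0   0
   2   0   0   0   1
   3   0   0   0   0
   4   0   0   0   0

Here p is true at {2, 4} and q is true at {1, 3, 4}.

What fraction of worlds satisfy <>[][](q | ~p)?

1/2

1: successors {2}; [][](q | ~p) there: 2:T. ✓
2: successors {4}; [][](q | ~p) there: 4:T. ✓
3: no successors, so <>[][](q | ~p) fails. ✗
4: no successors, so <>[][](q | ~p) fails. ✗
That's 2 of 4 worlds, so 2/4 = 1/2.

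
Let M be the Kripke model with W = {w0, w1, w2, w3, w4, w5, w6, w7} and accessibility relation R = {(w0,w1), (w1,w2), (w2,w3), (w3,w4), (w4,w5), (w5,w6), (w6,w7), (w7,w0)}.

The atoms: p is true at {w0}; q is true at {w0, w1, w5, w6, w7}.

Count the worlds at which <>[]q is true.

5

w0: successors {w1}; []q there: w1:F. ✗
w1: successors {w2}; []q there: w2:F. ✗
w2: successors {w3}; []q there: w3:F. ✗
w3: successors {w4}; []q there: w4:T. ✓
w4: successors {w5}; []q there: w5:T. ✓
w5: successors {w6}; []q there: w6:T. ✓
w6: successors {w7}; []q there: w7:T. ✓
w7: successors {w0}; []q there: w0:T. ✓
Satisfying worlds: {w3, w4, w5, w6, w7}.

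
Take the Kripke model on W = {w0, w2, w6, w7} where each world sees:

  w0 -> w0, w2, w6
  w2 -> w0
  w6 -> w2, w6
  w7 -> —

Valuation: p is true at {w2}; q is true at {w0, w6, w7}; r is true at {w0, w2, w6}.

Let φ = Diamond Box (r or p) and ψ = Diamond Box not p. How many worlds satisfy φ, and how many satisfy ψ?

For Diamond Box (r or p):
w0: successors {w0, w2, w6}; Box (r or p) there: w0:T, w2:T, w6:T. ✓
w2: successors {w0}; Box (r or p) there: w0:T. ✓
w6: successors {w2, w6}; Box (r or p) there: w2:T, w6:T. ✓
w7: no successors, so Diamond Box (r or p) fails. ✗
— 3 worlds.
For Diamond Box not p:
w0: successors {w0, w2, w6}; Box not p there: w0:F, w2:T, w6:F. ✓
w2: successors {w0}; Box not p there: w0:F. ✗
w6: successors {w2, w6}; Box not p there: w2:T, w6:F. ✓
w7: no successors, so Diamond Box not p fails. ✗
— 2 worlds.

3 and 2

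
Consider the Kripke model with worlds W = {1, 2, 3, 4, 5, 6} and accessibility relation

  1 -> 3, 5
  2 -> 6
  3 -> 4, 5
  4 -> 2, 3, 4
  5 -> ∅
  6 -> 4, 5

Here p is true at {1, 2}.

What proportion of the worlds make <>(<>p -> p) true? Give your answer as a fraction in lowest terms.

5/6

1: successors {3, 5}; <>p -> p there: 3:T, 5:T. ✓
2: successors {6}; <>p -> p there: 6:T. ✓
3: successors {4, 5}; <>p -> p there: 4:F, 5:T. ✓
4: successors {2, 3, 4}; <>p -> p there: 2:T, 3:T, 4:F. ✓
5: no successors, so <>(<>p -> p) fails. ✗
6: successors {4, 5}; <>p -> p there: 4:F, 5:T. ✓
That's 5 of 6 worlds, so 5/6.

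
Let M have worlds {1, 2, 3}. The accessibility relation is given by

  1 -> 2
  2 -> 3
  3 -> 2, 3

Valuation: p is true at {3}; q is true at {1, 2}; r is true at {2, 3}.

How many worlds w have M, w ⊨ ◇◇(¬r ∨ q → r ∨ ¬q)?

3

1: successors {2}; ◇(¬r ∨ q → r ∨ ¬q) there: 2:T. ✓
2: successors {3}; ◇(¬r ∨ q → r ∨ ¬q) there: 3:T. ✓
3: successors {2, 3}; ◇(¬r ∨ q → r ∨ ¬q) there: 2:T, 3:T. ✓
Satisfying worlds: {1, 2, 3}.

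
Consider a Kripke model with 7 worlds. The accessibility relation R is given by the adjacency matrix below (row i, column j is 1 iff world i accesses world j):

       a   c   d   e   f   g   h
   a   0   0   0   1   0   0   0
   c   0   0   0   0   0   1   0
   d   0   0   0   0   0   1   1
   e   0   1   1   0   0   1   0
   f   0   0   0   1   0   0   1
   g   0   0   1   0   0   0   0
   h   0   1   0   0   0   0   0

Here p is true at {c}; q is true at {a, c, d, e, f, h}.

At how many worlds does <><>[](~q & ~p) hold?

a: successors {e}; <>[](~q & ~p) there: e:T. ✓
c: successors {g}; <>[](~q & ~p) there: g:F. ✗
d: successors {g, h}; <>[](~q & ~p) there: g:F, h:T. ✓
e: successors {c, d, g}; <>[](~q & ~p) there: c:F, d:F, g:F. ✗
f: successors {e, h}; <>[](~q & ~p) there: e:T, h:T. ✓
g: successors {d}; <>[](~q & ~p) there: d:F. ✗
h: successors {c}; <>[](~q & ~p) there: c:F. ✗
Satisfying worlds: {a, d, f}.

3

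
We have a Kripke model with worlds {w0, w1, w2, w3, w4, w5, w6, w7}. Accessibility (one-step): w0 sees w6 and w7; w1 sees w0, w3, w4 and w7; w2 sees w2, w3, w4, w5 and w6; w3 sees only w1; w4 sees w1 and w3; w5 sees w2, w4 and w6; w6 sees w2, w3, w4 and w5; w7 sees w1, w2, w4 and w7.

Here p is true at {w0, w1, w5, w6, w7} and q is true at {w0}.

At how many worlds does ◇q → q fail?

w0: ◇q is F, q is T. ✓
w1: ◇q is T, q is F. ✗
w2: ◇q is F, q is F. ✓
w3: ◇q is F, q is F. ✓
w4: ◇q is F, q is F. ✓
w5: ◇q is F, q is F. ✓
w6: ◇q is F, q is F. ✓
w7: ◇q is F, q is F. ✓
Satisfying worlds: {w0, w2, w3, w4, w5, w6, w7}.
So ◇q → q fails at the other 1 world.

1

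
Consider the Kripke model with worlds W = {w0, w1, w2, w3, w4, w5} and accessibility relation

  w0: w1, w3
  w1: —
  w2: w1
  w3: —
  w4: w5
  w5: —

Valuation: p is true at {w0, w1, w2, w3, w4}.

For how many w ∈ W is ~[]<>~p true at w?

3

w0: []<>~p is F. ✓
w1: []<>~p is T. ✗
w2: []<>~p is F. ✓
w3: []<>~p is T. ✗
w4: []<>~p is F. ✓
w5: []<>~p is T. ✗
Satisfying worlds: {w0, w2, w4}.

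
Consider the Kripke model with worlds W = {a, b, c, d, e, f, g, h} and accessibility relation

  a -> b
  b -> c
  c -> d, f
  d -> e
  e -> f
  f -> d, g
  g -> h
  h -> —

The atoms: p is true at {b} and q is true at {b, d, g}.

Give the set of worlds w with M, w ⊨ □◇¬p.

{a, b, c, d, e, f, h}

a: successors {b}; ◇¬p there: b:T. ✓
b: successors {c}; ◇¬p there: c:T. ✓
c: successors {d, f}; ◇¬p there: d:T, f:T. ✓
d: successors {e}; ◇¬p there: e:T. ✓
e: successors {f}; ◇¬p there: f:T. ✓
f: successors {d, g}; ◇¬p there: d:T, g:T. ✓
g: successors {h}; ◇¬p there: h:F. ✗
h: no successors, so □◇¬p holds vacuously. ✓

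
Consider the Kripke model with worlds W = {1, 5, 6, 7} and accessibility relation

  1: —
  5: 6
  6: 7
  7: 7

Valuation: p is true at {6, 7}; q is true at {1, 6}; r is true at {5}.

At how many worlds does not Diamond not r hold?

1

1: Diamond not r is F. ✓
5: Diamond not r is T. ✗
6: Diamond not r is T. ✗
7: Diamond not r is T. ✗
Satisfying worlds: {1}.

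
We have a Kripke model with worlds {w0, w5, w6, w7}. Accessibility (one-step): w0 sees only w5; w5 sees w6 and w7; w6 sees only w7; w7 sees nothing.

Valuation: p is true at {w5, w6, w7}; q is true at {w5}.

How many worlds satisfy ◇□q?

w0: successors {w5}; □q there: w5:F. ✗
w5: successors {w6, w7}; □q there: w6:F, w7:T. ✓
w6: successors {w7}; □q there: w7:T. ✓
w7: no successors, so ◇□q fails. ✗
Satisfying worlds: {w5, w6}.

2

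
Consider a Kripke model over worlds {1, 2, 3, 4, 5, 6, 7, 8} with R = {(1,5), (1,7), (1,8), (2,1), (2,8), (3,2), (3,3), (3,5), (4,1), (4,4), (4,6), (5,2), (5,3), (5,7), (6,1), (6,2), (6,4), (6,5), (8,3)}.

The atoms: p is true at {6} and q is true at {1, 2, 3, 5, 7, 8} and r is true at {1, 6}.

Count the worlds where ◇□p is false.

6

1: successors {5, 7, 8}; □p there: 5:F, 7:T, 8:F. ✓
2: successors {1, 8}; □p there: 1:F, 8:F. ✗
3: successors {2, 3, 5}; □p there: 2:F, 3:F, 5:F. ✗
4: successors {1, 4, 6}; □p there: 1:F, 4:F, 6:F. ✗
5: successors {2, 3, 7}; □p there: 2:F, 3:F, 7:T. ✓
6: successors {1, 2, 4, 5}; □p there: 1:F, 2:F, 4:F, 5:F. ✗
7: no successors, so ◇□p fails. ✗
8: successors {3}; □p there: 3:F. ✗
Satisfying worlds: {1, 5}.
So ◇□p fails at the other 6 worlds.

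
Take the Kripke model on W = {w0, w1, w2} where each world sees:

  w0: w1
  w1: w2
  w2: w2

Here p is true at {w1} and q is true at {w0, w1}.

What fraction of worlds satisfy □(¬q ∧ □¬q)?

w0: successors {w1}; ¬q ∧ □¬q there: w1:F. ✗
w1: successors {w2}; ¬q ∧ □¬q there: w2:T. ✓
w2: successors {w2}; ¬q ∧ □¬q there: w2:T. ✓
That's 2 of 3 worlds, so 2/3.

2/3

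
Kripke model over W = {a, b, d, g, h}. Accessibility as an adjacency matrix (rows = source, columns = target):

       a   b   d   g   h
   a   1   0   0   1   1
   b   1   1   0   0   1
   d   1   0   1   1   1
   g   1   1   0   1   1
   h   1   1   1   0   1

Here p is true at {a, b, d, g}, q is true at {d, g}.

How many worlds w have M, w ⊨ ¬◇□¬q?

2

a: ◇□¬q is F. ✓
b: ◇□¬q is T. ✗
d: ◇□¬q is F. ✓
g: ◇□¬q is T. ✗
h: ◇□¬q is T. ✗
Satisfying worlds: {a, d}.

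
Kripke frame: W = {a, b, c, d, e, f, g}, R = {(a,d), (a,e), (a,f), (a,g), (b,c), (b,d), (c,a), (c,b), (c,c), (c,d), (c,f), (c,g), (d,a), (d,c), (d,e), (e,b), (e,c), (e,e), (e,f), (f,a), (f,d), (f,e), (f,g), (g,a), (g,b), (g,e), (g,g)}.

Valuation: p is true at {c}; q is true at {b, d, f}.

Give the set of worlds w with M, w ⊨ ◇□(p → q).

{a, c, d, e, f, g}

a: successors {d, e, f, g}; □(p → q) there: d:F, e:F, f:T, g:T. ✓
b: successors {c, d}; □(p → q) there: c:F, d:F. ✗
c: successors {a, b, c, d, f, g}; □(p → q) there: a:T, b:F, c:F, d:F, f:T, g:T. ✓
d: successors {a, c, e}; □(p → q) there: a:T, c:F, e:F. ✓
e: successors {b, c, e, f}; □(p → q) there: b:F, c:F, e:F, f:T. ✓
f: successors {a, d, e, g}; □(p → q) there: a:T, d:F, e:F, g:T. ✓
g: successors {a, b, e, g}; □(p → q) there: a:T, b:F, e:F, g:T. ✓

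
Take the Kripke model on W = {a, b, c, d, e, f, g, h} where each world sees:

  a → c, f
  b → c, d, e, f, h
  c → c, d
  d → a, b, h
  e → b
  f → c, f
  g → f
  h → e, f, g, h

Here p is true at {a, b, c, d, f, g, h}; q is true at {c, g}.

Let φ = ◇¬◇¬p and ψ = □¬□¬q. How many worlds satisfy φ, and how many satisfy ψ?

7 and 5

For ◇¬◇¬p:
a: successors {c, f}; ¬◇¬p there: c:T, f:T. ✓
b: successors {c, d, e, f, h}; ¬◇¬p there: c:T, d:T, e:T, f:T, h:F. ✓
c: successors {c, d}; ¬◇¬p there: c:T, d:T. ✓
d: successors {a, b, h}; ¬◇¬p there: a:T, b:F, h:F. ✓
e: successors {b}; ¬◇¬p there: b:F. ✗
f: successors {c, f}; ¬◇¬p there: c:T, f:T. ✓
g: successors {f}; ¬◇¬p there: f:T. ✓
h: successors {e, f, g, h}; ¬◇¬p there: e:T, f:T, g:T, h:F. ✓
— 7 worlds.
For □¬□¬q:
a: successors {c, f}; ¬□¬q there: c:T, f:T. ✓
b: successors {c, d, e, f, h}; ¬□¬q there: c:T, d:F, e:F, f:T, h:T. ✗
c: successors {c, d}; ¬□¬q there: c:T, d:F. ✗
d: successors {a, b, h}; ¬□¬q there: a:T, b:T, h:T. ✓
e: successors {b}; ¬□¬q there: b:T. ✓
f: successors {c, f}; ¬□¬q there: c:T, f:T. ✓
g: successors {f}; ¬□¬q there: f:T. ✓
h: successors {e, f, g, h}; ¬□¬q there: e:F, f:T, g:F, h:T. ✗
— 5 worlds.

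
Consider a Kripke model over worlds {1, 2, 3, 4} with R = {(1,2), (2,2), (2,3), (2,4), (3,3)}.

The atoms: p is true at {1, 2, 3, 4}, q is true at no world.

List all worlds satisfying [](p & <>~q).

1: successors {2}; p & <>~q there: 2:T. ✓
2: successors {2, 3, 4}; p & <>~q there: 2:T, 3:T, 4:F. ✗
3: successors {3}; p & <>~q there: 3:T. ✓
4: no successors, so [](p & <>~q) holds vacuously. ✓

{1, 3, 4}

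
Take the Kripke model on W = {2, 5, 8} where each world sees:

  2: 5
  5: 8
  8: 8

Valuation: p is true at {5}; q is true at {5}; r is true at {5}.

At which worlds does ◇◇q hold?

2: successors {5}; ◇q there: 5:F. ✗
5: successors {8}; ◇q there: 8:F. ✗
8: successors {8}; ◇q there: 8:F. ✗

∅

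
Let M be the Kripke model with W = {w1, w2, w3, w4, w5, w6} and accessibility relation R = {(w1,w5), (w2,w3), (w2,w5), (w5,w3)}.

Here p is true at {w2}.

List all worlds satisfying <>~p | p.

{w1, w2, w5}

w1: <>~p is T, p is F. ✓
w2: <>~p is T, p is T. ✓
w3: <>~p is F, p is F. ✗
w4: <>~p is F, p is F. ✗
w5: <>~p is T, p is F. ✓
w6: <>~p is F, p is F. ✗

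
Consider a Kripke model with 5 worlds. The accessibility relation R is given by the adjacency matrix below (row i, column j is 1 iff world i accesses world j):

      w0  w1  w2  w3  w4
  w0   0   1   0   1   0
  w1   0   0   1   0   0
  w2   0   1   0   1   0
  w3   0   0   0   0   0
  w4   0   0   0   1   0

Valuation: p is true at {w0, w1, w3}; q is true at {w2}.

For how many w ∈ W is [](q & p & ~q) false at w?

w0: successors {w1, w3}; q & p & ~q there: w1:F, w3:F. ✗
w1: successors {w2}; q & p & ~q there: w2:F. ✗
w2: successors {w1, w3}; q & p & ~q there: w1:F, w3:F. ✗
w3: no successors, so [](q & p & ~q) holds vacuously. ✓
w4: successors {w3}; q & p & ~q there: w3:F. ✗
Satisfying worlds: {w3}.
So [](q & p & ~q) fails at the other 4 worlds.

4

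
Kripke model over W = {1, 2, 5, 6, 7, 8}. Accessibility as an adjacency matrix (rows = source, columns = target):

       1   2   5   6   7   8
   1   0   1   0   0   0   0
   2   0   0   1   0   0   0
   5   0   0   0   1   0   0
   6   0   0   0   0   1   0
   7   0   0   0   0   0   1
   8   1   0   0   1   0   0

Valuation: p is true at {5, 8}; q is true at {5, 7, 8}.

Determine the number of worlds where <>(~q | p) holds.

5

1: successors {2}; ~q | p there: 2:T. ✓
2: successors {5}; ~q | p there: 5:T. ✓
5: successors {6}; ~q | p there: 6:T. ✓
6: successors {7}; ~q | p there: 7:F. ✗
7: successors {8}; ~q | p there: 8:T. ✓
8: successors {1, 6}; ~q | p there: 1:T, 6:T. ✓
Satisfying worlds: {1, 2, 5, 7, 8}.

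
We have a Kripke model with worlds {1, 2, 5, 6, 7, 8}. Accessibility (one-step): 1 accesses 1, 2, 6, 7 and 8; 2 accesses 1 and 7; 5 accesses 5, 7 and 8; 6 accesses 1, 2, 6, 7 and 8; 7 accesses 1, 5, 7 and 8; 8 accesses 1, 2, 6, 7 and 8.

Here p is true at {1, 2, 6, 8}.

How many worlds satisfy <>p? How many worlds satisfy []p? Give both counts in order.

For <>p:
1: successors {1, 2, 6, 7, 8}; p there: 1:T, 2:T, 6:T, 7:F, 8:T. ✓
2: successors {1, 7}; p there: 1:T, 7:F. ✓
5: successors {5, 7, 8}; p there: 5:F, 7:F, 8:T. ✓
6: successors {1, 2, 6, 7, 8}; p there: 1:T, 2:T, 6:T, 7:F, 8:T. ✓
7: successors {1, 5, 7, 8}; p there: 1:T, 5:F, 7:F, 8:T. ✓
8: successors {1, 2, 6, 7, 8}; p there: 1:T, 2:T, 6:T, 7:F, 8:T. ✓
— 6 worlds.
For []p:
1: successors {1, 2, 6, 7, 8}; p there: 1:T, 2:T, 6:T, 7:F, 8:T. ✗
2: successors {1, 7}; p there: 1:T, 7:F. ✗
5: successors {5, 7, 8}; p there: 5:F, 7:F, 8:T. ✗
6: successors {1, 2, 6, 7, 8}; p there: 1:T, 2:T, 6:T, 7:F, 8:T. ✗
7: successors {1, 5, 7, 8}; p there: 1:T, 5:F, 7:F, 8:T. ✗
8: successors {1, 2, 6, 7, 8}; p there: 1:T, 2:T, 6:T, 7:F, 8:T. ✗
— 0 worlds.

6 and 0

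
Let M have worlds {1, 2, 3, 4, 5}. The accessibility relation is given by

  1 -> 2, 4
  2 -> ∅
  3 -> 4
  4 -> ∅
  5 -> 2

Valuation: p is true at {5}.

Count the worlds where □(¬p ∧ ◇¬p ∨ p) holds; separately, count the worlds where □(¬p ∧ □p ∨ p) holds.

For □(¬p ∧ ◇¬p ∨ p):
1: successors {2, 4}; ¬p ∧ ◇¬p ∨ p there: 2:F, 4:F. ✗
2: no successors, so □(¬p ∧ ◇¬p ∨ p) holds vacuously. ✓
3: successors {4}; ¬p ∧ ◇¬p ∨ p there: 4:F. ✗
4: no successors, so □(¬p ∧ ◇¬p ∨ p) holds vacuously. ✓
5: successors {2}; ¬p ∧ ◇¬p ∨ p there: 2:F. ✗
— 2 worlds.
For □(¬p ∧ □p ∨ p):
1: successors {2, 4}; ¬p ∧ □p ∨ p there: 2:T, 4:T. ✓
2: no successors, so □(¬p ∧ □p ∨ p) holds vacuously. ✓
3: successors {4}; ¬p ∧ □p ∨ p there: 4:T. ✓
4: no successors, so □(¬p ∧ □p ∨ p) holds vacuously. ✓
5: successors {2}; ¬p ∧ □p ∨ p there: 2:T. ✓
— 5 worlds.

2 and 5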